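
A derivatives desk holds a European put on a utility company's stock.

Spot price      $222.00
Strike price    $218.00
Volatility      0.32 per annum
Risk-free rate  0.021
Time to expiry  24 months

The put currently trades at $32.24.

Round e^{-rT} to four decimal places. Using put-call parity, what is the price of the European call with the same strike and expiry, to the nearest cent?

$45.20

exp(−rT) = exp(−0.021·2) = 0.9589
Put-call parity: C − P = S − K·e^(−rT) = 222 − 218·0.9589 = 222 − 209.0402 = 12.9598
C = P + (C − P) = 32.24 + (12.9598) = 45.1998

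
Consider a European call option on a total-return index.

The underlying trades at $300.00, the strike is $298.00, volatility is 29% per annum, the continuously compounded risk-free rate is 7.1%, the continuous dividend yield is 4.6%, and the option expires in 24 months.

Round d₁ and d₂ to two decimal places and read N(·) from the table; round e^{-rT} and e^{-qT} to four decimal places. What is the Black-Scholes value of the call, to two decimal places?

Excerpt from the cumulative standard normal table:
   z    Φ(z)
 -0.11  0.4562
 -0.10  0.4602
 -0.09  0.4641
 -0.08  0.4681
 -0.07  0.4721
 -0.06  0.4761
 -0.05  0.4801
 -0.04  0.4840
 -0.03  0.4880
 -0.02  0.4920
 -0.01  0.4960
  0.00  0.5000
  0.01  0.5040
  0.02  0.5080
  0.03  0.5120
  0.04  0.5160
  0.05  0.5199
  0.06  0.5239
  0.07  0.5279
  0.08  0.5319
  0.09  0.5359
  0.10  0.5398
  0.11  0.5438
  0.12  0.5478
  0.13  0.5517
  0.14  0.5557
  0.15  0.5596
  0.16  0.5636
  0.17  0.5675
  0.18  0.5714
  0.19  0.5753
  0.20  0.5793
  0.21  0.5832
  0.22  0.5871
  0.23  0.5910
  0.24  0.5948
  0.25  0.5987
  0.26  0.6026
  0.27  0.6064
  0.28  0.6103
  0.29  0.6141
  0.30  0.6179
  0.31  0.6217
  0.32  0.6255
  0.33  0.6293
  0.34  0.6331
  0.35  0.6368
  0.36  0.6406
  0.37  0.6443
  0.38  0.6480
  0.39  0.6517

T = 2;  σ√T = 0.4101
d₁ = [ln(300/298) + (0.071 − 0.046 + 0.29²/2)·2] / 0.4101 = [0.0067 + 0.1341] / 0.4101 = 0.3433 ≈ 0.34
d₂ = d₁ − σ√T = 0.3433 − 0.4101 = -0.0668 ≈ -0.07
e^(−qT) = e^(−0.046·2) = 0.9121;  e^(−rT) = e^(−0.071·2) = 0.8676
C = 300·0.9121·N(0.34) − 298·0.8676·N(-0.07) = 300·0.9121·0.6331 − 298·0.8676·0.4721 = 173.2352 − 122.0590 = 51.1762

$51.18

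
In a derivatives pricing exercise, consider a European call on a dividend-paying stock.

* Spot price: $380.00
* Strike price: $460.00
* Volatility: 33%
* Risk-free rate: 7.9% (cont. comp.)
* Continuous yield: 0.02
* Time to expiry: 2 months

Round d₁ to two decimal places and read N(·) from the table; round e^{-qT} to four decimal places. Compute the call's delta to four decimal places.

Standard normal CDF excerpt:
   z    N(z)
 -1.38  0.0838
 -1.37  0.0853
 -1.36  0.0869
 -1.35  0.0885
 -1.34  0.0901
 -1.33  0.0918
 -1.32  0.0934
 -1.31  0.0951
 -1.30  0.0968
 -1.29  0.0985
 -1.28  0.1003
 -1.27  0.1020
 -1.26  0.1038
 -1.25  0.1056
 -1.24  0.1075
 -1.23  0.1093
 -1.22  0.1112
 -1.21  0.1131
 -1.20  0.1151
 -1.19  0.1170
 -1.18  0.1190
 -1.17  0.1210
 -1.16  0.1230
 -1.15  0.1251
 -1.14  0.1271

0.1000

T = 0.1667;  σ√T = 0.1347
ln(S/K) + (r − q + σ²/2)T = ln(380/460) + (0.079 − 0.02 + 0.33²/2)·0.1667 = -0.1911 + 0.0189 = -0.1721
d₁ = -0.1721 / 0.1347 = -1.2778 ≈ -1.28
N(d₁) = N(-1.28) = 0.1003
Δ_call = e^(−qT)·N(d₁) = 0.9967·0.1003 = 0.1000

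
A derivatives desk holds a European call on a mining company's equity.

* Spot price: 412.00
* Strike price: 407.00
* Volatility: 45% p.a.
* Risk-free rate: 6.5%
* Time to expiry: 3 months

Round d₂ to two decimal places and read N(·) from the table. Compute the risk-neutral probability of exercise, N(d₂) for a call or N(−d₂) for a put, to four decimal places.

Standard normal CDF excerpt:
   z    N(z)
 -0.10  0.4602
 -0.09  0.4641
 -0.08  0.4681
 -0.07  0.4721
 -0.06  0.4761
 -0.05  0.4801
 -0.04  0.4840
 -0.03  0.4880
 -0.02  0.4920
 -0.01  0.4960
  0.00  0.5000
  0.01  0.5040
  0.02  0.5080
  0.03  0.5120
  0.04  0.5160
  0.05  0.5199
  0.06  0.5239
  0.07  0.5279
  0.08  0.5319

0.5040

σ√T = 0.45·√0.25 = 0.2250
d₁ = [ln(412/407) + (0.065 + 0.45²/2)·0.25] / 0.2250 = [0.0122 + 0.0416] / 0.2250 = 0.2390 which rounds to 0.24
d₂ = d₁ − σ√T = 0.2390 − 0.2250 = 0.0140 which rounds to 0.01
Pr(exercise) under Q = N(d₂) = 0.5040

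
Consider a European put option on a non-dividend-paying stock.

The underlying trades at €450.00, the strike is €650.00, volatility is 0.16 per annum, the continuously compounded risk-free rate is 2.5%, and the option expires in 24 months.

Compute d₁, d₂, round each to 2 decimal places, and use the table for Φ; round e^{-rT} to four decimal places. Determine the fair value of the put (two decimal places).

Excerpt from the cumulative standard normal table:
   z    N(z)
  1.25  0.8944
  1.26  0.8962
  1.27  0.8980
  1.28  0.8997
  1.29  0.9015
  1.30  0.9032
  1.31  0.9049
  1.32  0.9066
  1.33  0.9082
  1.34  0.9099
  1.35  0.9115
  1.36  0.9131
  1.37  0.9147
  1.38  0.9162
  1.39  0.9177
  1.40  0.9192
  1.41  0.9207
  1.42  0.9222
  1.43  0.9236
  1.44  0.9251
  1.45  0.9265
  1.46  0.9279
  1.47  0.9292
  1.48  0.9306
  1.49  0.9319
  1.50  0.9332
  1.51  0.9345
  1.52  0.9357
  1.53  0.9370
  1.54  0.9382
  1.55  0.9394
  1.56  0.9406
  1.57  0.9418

σ√T = 0.16 × 1.4142 = 0.2263
d₁ = [ln(450/650) + (0.025 + 0.16²/2)·2] / 0.2263 = [-0.3677 + 0.0756] / 0.2263 = -1.2910 ⇒ -1.29
d₂ = d₁ − σ√T = -1.2910 − 0.2263 = -1.5173 ⇒ -1.52
exp(−rT) = exp(−0.025·2) = 0.9512
P = 650·0.9512·N(1.52) − 450·N(1.29) = 650·0.9512·0.9357 − 450·0.9015 = 578.5246 − 405.6750 = 172.8496

€172.85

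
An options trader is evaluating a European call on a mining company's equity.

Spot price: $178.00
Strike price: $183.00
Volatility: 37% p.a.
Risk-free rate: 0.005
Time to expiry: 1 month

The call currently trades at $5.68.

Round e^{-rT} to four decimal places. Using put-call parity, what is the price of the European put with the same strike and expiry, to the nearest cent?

e^(−rT) = e^(−0.005·0.08333) = 0.9996
Put-call parity: C − P = S − K·e^(−rT) = 178 − 183·0.9996 = 178 − 182.9268 = -4.9268
P = C − (C − P) = 5.68 − (-4.9268) = 10.6068

$10.61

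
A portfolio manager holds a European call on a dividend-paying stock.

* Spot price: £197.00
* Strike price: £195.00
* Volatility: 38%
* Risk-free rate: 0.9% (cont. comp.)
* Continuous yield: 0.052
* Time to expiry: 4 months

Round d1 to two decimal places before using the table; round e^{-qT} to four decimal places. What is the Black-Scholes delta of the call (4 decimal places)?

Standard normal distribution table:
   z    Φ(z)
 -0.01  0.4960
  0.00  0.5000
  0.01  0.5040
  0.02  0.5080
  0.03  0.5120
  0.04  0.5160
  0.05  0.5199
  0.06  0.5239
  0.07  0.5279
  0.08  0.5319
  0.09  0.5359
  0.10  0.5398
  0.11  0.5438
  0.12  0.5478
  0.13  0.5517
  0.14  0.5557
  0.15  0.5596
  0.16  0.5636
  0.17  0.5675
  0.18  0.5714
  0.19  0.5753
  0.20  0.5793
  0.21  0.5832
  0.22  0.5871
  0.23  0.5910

0.5267

σ√T = 0.38 × 0.5774 = 0.2194
d₁ = [ln(197/195) + (0.009 − 0.052 + ½·0.38²)·0.3333] / (σ√T) = (0.0102 + 0.0097) / 0.2194 = 0.0909 ⇒ 0.09
N(d₁) = N(0.09) = 0.5359
Δ_call = e^(−qT)·N(d₁) = 0.9828·0.5359 = 0.5267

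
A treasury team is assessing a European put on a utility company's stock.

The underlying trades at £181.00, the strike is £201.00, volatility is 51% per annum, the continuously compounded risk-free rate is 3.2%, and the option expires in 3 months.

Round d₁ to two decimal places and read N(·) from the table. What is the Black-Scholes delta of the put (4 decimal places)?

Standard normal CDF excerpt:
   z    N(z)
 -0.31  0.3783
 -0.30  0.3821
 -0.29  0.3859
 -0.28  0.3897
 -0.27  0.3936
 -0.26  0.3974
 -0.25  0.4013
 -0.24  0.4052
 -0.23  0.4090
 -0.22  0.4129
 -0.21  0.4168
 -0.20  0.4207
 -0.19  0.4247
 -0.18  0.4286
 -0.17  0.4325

T = 0.25;  σ√T = 0.2550
d₁ = [ln(181/201) + (0.032 + 0.51²/2)·0.25] / 0.2550 = [-0.1048 + 0.0405] / 0.2550 = -0.2521 ⇒ -0.25
N(d₁) = N(-0.25) = 0.4013
Δ_put = N(d₁) − 1 = 0.4013 − 1 = -0.5987

-0.5987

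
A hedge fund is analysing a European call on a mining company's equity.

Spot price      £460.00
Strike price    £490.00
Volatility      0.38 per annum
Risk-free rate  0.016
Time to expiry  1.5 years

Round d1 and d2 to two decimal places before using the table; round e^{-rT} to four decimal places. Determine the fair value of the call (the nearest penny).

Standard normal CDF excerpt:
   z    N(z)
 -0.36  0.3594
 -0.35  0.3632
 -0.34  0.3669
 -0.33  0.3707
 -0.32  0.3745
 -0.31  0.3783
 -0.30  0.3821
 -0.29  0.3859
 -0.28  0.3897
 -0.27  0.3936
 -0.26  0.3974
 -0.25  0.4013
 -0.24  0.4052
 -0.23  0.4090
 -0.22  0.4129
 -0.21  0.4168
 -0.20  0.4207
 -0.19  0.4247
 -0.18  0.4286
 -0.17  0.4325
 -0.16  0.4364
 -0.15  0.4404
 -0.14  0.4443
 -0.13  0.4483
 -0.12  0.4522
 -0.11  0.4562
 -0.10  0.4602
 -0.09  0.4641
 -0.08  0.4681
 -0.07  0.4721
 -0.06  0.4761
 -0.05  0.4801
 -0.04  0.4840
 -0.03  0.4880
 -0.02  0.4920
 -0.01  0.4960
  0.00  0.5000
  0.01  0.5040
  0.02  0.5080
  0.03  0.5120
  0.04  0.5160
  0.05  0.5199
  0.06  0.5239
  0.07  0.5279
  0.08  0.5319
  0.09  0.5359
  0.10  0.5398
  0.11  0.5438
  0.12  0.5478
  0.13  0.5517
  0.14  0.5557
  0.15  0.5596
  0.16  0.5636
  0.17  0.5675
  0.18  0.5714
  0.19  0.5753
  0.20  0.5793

T = 1.5;  σ√T = 0.4654
d₁ = [ln(460/490) + (0.016 + 0.38²/2)·1.5] / 0.4654 = [-0.0632 + 0.1323] / 0.4654 = 0.1485 → 0.15
d₂ = d₁ − σ√T = 0.1485 − 0.4654 = -0.3169 → -0.32
e^(−rT) = e^(−0.016·1.5) = 0.9763
N(d₁) = N(0.15) = 0.5596;  N(d₂) = N(-0.32) = 0.3745
C = 460·0.5596 − 490·0.9763·0.3745 = 257.4160 − 179.1559 = 78.2601

£78.26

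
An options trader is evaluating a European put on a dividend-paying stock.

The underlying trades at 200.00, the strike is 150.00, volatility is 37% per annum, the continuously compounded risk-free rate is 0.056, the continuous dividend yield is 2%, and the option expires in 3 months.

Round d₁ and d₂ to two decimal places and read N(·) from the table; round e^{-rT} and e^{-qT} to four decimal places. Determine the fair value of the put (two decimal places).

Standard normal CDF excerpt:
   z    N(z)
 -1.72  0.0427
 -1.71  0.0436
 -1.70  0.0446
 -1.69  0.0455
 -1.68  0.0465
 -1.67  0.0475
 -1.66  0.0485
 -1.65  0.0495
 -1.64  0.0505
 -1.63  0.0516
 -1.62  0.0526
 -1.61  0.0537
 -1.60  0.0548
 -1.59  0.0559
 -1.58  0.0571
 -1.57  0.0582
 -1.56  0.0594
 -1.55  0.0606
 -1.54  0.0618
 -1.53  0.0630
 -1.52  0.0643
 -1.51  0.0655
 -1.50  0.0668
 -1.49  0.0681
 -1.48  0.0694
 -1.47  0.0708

T = 0.25;  σ√T = 0.1850
ln(S/K) + (r − q + σ²/2)T = ln(200/150) + (0.056 − 0.02 + 0.37²/2)·0.25 = 0.2877 + 0.0261 = 0.3138
d₁ = 0.3138 / 0.1850 = 1.6962 ⇒ 1.70
d₂ = d₁ − σ√T = 1.6962 − 0.1850 = 1.5112 ⇒ 1.51
exp(−qT) = exp(−0.02·0.25) = 0.9950;  exp(−rT) = exp(−0.056·0.25) = 0.9861
N(−d₂) = N(-1.51) = 0.0655;  N(−d₁) = N(-1.70) = 0.0446
P = 150·0.9861·0.0655 − 200·0.9950·0.0446 = 9.6884 − 8.8754 = 0.8130

0.81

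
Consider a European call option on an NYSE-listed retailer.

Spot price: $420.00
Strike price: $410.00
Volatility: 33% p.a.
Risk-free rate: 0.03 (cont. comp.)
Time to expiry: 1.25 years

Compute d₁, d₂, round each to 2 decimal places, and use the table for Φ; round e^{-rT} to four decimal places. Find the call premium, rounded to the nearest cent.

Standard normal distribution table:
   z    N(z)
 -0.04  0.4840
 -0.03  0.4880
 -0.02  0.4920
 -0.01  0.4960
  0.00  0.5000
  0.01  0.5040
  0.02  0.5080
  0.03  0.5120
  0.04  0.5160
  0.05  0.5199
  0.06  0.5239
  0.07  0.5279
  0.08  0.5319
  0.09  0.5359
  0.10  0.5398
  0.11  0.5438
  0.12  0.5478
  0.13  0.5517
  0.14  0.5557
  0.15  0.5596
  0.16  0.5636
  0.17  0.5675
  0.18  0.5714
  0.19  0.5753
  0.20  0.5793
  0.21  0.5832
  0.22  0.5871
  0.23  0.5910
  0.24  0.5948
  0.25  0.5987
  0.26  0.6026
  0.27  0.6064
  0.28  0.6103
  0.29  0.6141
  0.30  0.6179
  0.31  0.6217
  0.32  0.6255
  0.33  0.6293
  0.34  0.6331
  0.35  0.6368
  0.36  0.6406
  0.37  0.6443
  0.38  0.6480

$73.16

T = 1.25;  σ√T = 0.3690
d₁ = [ln(420/410) + (0.03 + ½·0.33²)·1.25] / (σ√T) = (0.0241 + 0.1056) / 0.3690 = 0.3514 ⇒ 0.35
d₂ = 0.3514 − 0.3690 = -0.0175 ⇒ -0.02
e^(−rT) = e^(−0.03·1.25) = 0.9632
C = 420·N(0.35) − 410·0.9632·N(-0.02) = 420·0.6368 − 410·0.9632·0.4920 = 267.4560 − 194.2967 = 73.1593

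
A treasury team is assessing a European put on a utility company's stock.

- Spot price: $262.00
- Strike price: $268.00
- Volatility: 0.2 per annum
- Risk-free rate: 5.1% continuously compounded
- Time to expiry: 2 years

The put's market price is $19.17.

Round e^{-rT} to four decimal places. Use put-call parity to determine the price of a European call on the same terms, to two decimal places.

e^(−rT) = e^(−0.051·2) = 0.9030
Put-call parity: C − P = S − K·e^(−rT) = 262 − 268·0.9030 = 262 − 242.0040 = 19.9960
C = P + (C − P) = 19.17 + (19.9960) = 39.1660

$39.17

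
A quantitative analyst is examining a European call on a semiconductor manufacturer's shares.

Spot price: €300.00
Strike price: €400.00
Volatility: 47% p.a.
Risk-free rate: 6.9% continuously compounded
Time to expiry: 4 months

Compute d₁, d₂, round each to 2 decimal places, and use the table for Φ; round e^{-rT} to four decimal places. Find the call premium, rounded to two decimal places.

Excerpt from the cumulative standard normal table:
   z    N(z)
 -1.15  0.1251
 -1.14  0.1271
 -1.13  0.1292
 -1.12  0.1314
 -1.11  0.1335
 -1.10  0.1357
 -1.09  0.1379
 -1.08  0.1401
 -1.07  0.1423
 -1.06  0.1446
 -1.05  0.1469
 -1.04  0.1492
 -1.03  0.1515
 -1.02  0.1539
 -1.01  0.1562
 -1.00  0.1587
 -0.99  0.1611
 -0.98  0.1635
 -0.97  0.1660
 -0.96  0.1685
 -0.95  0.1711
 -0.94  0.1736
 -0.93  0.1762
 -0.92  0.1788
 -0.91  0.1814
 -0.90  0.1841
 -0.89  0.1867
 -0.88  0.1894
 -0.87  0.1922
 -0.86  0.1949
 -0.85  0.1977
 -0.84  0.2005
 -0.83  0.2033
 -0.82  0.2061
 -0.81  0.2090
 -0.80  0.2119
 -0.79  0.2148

€7.96

σ√T = 0.47·√0.3333 = 0.2714
d₁ = [ln(300/400) + (0.069 + ½·0.47²)·0.3333] / (σ√T) = (-0.2877 + 0.0598) / 0.2714 = -0.8397 ⇒ -0.84
d₂ = -0.8397 − 0.2714 = -1.1111 ⇒ -1.11
exp(−rT) = exp(−0.069·0.3333) = 0.9773
N(d₁) = N(-0.84) = 0.2005;  N(d₂) = N(-1.11) = 0.1335
C = 300·0.2005 − 400·0.9773·0.1335 = 60.1500 − 52.1878 = 7.9622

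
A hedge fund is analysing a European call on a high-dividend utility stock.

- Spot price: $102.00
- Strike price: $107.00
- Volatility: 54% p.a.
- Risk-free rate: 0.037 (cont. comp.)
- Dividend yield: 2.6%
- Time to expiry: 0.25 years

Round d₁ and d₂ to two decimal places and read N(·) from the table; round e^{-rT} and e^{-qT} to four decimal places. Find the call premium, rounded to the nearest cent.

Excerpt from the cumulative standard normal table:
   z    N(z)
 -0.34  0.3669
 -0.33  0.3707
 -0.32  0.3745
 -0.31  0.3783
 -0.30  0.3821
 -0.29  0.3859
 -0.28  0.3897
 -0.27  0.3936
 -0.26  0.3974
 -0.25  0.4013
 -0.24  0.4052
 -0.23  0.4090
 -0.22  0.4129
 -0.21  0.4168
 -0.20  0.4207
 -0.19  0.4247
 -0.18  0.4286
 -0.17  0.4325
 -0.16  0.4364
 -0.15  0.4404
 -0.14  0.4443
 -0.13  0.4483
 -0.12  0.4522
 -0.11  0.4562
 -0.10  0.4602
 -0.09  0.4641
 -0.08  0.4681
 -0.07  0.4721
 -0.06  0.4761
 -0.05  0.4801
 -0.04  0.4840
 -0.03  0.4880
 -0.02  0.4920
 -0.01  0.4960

σ√T = 0.54·√0.25 = 0.2700
d₁ = [ln(102/107) + (0.037 − 0.026 + ½·0.54²)·0.25] / (σ√T) = (-0.0479 + 0.0392) / 0.2700 = -0.0321 → -0.03
d₂ = -0.0321 − 0.2700 = -0.3021 → -0.30
e^(−qT) = e^(−0.026·0.25) = 0.9935;  e^(−rT) = e^(−0.037·0.25) = 0.9908
N(d₁) = N(-0.03) = 0.4880;  N(d₂) = N(-0.30) = 0.3821
C = 102·0.9935·0.4880 − 107·0.9908·0.3821 = 49.4525 − 40.5086 = 8.9439

$8.94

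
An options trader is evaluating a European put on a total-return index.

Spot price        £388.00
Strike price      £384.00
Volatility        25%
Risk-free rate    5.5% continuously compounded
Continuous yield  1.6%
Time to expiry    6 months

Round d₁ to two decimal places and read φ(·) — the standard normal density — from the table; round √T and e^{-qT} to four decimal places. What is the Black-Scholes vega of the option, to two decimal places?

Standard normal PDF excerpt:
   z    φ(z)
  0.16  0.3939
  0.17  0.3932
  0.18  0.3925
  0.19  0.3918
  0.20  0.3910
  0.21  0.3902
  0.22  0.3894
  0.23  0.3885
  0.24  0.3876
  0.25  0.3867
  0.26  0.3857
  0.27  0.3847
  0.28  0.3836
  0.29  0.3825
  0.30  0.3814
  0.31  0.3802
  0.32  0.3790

σ√T = 0.25 × 0.7071 = 0.1768
ln(S/K) + (r − q + σ²/2)T = ln(388/384) + (0.055 − 0.016 + 0.25²/2)·0.5 = 0.0104 + 0.0351 = 0.0455
d₁ = 0.0455 / 0.1768 = 0.2573 which rounds to 0.26
√T = √0.5 = 0.7071
φ(d₁) = φ(0.26) = 0.3857
e^(−qT) = e^(−0.016·0.5) = 0.9920
vega = S·e^(−qT)·φ(d₁)·√T = 388·0.9920·0.3857·0.7071 = 104.9721

104.97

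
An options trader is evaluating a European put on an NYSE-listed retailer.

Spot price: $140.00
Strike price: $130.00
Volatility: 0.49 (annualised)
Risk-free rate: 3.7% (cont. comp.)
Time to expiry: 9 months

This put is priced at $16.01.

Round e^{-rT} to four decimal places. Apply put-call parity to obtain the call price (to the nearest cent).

exp(−rT) = exp(−0.037·0.75) = 0.9726
Put-call parity: C − P = S − K·e^(−rT) = 140 − 130·0.9726 = 140 − 126.4380 = 13.5620
C = P + (C − P) = 16.01 + (13.5620) = 29.5720

$29.57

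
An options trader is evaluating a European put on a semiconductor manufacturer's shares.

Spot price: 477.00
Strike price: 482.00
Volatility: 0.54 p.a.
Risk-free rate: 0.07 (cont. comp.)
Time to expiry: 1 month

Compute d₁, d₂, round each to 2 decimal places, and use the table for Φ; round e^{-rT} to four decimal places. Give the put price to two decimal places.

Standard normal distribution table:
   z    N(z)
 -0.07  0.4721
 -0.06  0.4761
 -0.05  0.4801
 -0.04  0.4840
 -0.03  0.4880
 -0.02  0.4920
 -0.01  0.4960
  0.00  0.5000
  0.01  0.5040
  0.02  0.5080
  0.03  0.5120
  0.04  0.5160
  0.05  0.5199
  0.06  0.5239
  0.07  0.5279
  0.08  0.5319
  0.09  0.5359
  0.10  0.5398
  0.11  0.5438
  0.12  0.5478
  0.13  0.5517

σ√T = 0.54·√0.08333 = 0.1559
d₁ = [ln(477/482) + (0.07 + 0.54²/2)·0.08333] / 0.1559 = [-0.0104 + 0.0180] / 0.1559 = 0.0485 ≈ 0.05
d₂ = d₁ − σ√T = 0.0485 − 0.1559 = -0.1074 ≈ -0.11
e^(−rT) = e^(−0.07·0.08333) = 0.9942
N(−d₂) = N(0.11) = 0.5438;  N(−d₁) = N(-0.05) = 0.4801
P = 482·0.9942·0.5438 − 477·0.4801 = 260.5914 − 229.0077 = 31.5837

31.58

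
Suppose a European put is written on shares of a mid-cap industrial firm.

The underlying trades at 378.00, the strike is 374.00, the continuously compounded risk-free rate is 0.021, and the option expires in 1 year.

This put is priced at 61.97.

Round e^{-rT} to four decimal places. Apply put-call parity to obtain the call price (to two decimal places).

73.75

exp(−rT) = exp(−0.021·1) = 0.9792
Put-call parity: C − P = S − K·e^(−rT) = 378 − 374·0.9792 = 378 − 366.2208 = 11.7792
C = P + (C − P) = 61.97 + (11.7792) = 73.7492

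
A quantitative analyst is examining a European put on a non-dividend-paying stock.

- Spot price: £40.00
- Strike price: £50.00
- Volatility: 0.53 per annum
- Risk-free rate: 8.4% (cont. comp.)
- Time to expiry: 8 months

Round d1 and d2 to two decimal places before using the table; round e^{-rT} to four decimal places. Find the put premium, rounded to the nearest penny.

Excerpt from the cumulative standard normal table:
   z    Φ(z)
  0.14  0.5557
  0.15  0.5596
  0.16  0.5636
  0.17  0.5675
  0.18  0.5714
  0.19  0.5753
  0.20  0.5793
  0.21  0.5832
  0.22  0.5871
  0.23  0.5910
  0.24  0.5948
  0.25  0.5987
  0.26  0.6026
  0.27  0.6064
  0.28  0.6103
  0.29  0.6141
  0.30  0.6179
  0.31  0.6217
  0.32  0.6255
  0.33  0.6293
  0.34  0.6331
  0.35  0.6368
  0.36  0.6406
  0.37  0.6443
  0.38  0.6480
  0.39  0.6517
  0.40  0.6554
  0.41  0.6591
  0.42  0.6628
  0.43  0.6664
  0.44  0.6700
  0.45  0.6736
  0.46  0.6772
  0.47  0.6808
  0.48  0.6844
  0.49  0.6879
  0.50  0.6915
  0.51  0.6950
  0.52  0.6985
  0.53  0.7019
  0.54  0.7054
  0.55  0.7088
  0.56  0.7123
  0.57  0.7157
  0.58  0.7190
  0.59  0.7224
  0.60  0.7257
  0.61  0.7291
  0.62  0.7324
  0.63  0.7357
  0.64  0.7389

σ√T = 0.53·√0.6667 = 0.4327
d₁ = [ln(40/50) + (0.084 + ½·0.53²)·0.6667] / (σ√T) = (-0.2231 + 0.1496) / 0.4327 = -0.1699 ≈ -0.17
d₂ = -0.1699 − 0.4327 = -0.6026 ≈ -0.60
exp(−rT) = exp(−0.084·0.6667) = 0.9455
P = 50·0.9455·N(0.60) − 40·N(0.17) = 50·0.9455·0.7257 − 40·0.5675 = 34.3075 − 22.7000 = 11.6075

£11.61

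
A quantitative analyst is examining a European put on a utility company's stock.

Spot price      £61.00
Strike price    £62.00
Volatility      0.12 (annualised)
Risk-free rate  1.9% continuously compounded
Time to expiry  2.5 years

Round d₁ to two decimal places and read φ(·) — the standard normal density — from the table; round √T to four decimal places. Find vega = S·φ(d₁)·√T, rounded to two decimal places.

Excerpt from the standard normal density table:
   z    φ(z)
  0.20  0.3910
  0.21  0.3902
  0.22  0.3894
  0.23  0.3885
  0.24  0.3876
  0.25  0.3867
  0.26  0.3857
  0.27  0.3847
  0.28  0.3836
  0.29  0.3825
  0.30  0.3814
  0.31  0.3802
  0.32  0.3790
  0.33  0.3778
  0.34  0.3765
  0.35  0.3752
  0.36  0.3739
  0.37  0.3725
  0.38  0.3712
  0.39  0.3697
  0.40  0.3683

σ√T = 0.12·√2.5 = 0.1897
d₁ = [ln(61/62) + (0.019 + ½·0.12²)·2.5] / (σ√T) = (-0.0163 + 0.0655) / 0.1897 = 0.2595 → 0.26
√T = √2.5 = 1.5811
φ(d₁) = φ(0.26) = 0.3857
vega = S·φ(d₁)·√T = 61·0.3857·1.5811 = 37.1996
(Vega is the same for a European call and put with the same parameters.)

37.20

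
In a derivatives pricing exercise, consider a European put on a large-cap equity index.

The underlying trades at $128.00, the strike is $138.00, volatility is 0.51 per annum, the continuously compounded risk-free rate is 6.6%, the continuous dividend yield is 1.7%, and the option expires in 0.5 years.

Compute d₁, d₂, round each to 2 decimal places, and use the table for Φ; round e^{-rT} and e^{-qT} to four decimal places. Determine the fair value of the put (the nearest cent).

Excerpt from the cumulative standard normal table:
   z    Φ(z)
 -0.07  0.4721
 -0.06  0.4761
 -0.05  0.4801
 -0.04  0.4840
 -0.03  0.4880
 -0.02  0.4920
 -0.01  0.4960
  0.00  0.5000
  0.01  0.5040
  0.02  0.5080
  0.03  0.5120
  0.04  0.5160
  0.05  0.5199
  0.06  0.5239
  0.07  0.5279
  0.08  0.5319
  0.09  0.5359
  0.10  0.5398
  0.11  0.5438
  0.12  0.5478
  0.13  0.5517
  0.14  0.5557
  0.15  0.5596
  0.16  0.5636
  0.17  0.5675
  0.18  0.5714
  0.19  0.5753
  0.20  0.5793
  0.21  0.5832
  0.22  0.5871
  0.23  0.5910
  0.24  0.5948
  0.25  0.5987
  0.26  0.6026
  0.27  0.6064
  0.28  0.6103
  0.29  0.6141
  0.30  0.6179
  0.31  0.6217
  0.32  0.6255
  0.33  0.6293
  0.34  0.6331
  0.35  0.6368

σ√T = 0.51 × 0.7071 = 0.3606
d₁ = [ln(128/138) + (0.066 − 0.017 + 0.51²/2)·0.5] / 0.3606 = [-0.0752 + 0.0895] / 0.3606 = 0.0397 which rounds to 0.04
d₂ = d₁ − σ√T = 0.0397 − 0.3606 = -0.3210 which rounds to -0.32
e^(−qT) = e^(−0.017·0.5) = 0.9915;  e^(−rT) = e^(−0.066·0.5) = 0.9675
N(−d₂) = N(0.32) = 0.6255;  N(−d₁) = N(-0.04) = 0.4840
P = 138·0.9675·0.6255 − 128·0.9915·0.4840 = 83.5136 − 61.4254 = 22.0882

$22.09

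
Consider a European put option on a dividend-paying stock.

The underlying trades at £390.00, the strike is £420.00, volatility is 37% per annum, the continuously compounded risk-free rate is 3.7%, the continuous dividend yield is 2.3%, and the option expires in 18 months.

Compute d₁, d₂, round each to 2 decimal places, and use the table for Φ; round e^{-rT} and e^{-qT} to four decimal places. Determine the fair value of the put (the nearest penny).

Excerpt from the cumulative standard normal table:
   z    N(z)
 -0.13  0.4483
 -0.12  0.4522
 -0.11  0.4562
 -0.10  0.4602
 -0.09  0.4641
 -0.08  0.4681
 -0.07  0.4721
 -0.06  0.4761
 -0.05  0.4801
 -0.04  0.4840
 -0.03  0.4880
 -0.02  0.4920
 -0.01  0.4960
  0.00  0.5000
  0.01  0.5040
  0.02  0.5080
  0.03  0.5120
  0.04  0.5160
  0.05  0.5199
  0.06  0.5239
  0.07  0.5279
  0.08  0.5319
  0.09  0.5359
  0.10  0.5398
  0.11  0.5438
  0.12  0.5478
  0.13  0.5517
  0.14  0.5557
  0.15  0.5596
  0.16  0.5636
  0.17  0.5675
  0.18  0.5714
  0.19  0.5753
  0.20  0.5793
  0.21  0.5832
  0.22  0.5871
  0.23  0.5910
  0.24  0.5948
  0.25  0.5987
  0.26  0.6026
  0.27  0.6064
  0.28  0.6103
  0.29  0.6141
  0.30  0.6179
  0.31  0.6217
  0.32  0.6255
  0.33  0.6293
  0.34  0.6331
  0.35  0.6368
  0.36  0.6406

σ√T = 0.37 × 1.2247 = 0.4532
ln(S/K) + (r − q + σ²/2)T = ln(390/420) + (0.037 − 0.023 + 0.37²/2)·1.5 = -0.0741 + 0.1237 = 0.0496
d₁ = 0.0496 / 0.4532 = 0.1094 ⇒ 0.11
d₂ = d₁ − σ√T = 0.1094 − 0.4532 = -0.3438 ⇒ -0.34
exp(−qT) = exp(−0.023·1.5) = 0.9661;  exp(−rT) = exp(−0.037·1.5) = 0.9460
P = 420·0.9460·N(0.34) − 390·0.9661·N(-0.11) = 420·0.9460·0.6331 − 390·0.9661·0.4562 = 251.5433 − 171.8866 = 79.6567

£79.66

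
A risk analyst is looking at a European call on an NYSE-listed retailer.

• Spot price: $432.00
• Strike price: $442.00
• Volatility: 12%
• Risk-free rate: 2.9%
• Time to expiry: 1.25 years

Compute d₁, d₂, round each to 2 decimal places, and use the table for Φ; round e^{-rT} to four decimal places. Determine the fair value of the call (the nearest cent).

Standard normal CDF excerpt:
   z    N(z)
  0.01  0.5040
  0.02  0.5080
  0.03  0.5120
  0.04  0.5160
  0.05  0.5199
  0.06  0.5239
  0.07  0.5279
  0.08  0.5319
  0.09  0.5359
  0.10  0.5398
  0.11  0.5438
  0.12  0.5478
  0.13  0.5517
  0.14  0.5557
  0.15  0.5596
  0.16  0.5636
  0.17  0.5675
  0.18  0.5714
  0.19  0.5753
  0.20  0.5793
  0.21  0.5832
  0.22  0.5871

σ√T = 0.12 × 1.1180 = 0.1342
d₁ = [ln(432/442) + (0.029 + 0.12²/2)·1.25] / 0.1342 = [-0.0229 + 0.0453] / 0.1342 = 0.1667 ⇒ 0.17
d₂ = d₁ − σ√T = 0.1667 − 0.1342 = 0.0325 ⇒ 0.03
exp(−rT) = exp(−0.029·1.25) = 0.9644
N(d₁) = N(0.17) = 0.5675;  N(d₂) = N(0.03) = 0.5120
C = 432·0.5675 − 442·0.9644·0.5120 = 245.1600 − 218.2476 = 26.9124

$26.91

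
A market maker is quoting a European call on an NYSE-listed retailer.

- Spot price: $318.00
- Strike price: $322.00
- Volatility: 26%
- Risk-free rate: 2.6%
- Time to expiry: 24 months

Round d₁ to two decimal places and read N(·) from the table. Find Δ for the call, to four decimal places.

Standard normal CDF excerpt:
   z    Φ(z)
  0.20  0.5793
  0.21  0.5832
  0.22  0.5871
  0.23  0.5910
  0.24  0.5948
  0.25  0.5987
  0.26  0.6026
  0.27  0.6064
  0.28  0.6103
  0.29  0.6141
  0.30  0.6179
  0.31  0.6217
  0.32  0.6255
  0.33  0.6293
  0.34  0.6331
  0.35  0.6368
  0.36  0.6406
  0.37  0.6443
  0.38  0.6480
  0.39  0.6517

0.6141

σ√T = 0.26·√2 = 0.3677
d₁ = [ln(318/322) + (0.026 + 0.26²/2)·2] / 0.3677 = [-0.0125 + 0.1196] / 0.3677 = 0.2913 ⇒ 0.29
N(d₁) = N(0.29) = 0.6141
Δ_call = N(d₁) = 0.6141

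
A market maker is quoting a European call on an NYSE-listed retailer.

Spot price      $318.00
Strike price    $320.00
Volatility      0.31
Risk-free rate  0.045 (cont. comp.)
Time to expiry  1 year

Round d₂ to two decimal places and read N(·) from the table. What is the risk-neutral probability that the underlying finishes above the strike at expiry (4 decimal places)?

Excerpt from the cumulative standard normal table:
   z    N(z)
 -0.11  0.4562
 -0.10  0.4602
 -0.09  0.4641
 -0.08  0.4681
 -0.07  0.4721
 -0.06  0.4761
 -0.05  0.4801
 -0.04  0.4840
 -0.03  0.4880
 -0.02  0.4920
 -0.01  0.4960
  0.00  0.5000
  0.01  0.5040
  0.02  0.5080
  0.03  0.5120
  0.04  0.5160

T = 1;  σ√T = 0.3100
ln(S/K) + (r + σ²/2)T = ln(318/320) + (0.045 + 0.31²/2)·1 = -0.0063 + 0.0930 = 0.0868
d₁ = 0.0868 / 0.3100 = 0.2799 → 0.28
d₂ = d₁ − σ√T = 0.2799 − 0.3100 = -0.0301 → -0.03
Pr(exercise) under Q = N(d₂) = 0.4880

0.4880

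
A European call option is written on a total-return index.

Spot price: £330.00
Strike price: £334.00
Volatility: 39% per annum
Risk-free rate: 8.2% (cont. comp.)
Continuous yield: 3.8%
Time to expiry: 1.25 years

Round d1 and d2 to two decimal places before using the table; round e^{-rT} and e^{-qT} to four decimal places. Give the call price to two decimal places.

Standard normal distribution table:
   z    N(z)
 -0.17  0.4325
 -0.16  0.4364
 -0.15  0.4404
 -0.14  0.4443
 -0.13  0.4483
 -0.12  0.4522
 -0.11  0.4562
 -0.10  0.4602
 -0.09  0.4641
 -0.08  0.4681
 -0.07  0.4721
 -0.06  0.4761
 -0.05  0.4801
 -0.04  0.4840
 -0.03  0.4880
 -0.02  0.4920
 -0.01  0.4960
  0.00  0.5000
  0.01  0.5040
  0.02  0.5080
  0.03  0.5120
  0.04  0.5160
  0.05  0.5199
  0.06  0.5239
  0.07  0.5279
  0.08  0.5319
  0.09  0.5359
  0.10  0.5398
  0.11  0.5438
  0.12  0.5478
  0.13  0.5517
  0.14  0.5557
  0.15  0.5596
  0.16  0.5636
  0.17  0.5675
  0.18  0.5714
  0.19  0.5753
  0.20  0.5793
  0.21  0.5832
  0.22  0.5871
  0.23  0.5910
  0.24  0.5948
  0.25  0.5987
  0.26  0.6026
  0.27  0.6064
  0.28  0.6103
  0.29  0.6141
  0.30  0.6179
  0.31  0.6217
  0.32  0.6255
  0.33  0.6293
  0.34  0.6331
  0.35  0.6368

£60.51

T = 1.25;  σ√T = 0.4360
d₁ = [ln(330/334) + (0.082 − 0.038 + 0.39²/2)·1.25] / 0.4360 = [-0.0120 + 0.1501] / 0.4360 = 0.3165 ≈ 0.32
d₂ = d₁ − σ√T = 0.3165 − 0.4360 = -0.1195 ≈ -0.12
e^(−qT) = e^(−0.038·1.25) = 0.9536;  e^(−rT) = e^(−0.082·1.25) = 0.9026
C = 330·0.9536·N(0.32) − 334·0.9026·N(-0.12) = 330·0.9536·0.6255 − 334·0.9026·0.4522 = 196.8373 − 136.3240 = 60.5133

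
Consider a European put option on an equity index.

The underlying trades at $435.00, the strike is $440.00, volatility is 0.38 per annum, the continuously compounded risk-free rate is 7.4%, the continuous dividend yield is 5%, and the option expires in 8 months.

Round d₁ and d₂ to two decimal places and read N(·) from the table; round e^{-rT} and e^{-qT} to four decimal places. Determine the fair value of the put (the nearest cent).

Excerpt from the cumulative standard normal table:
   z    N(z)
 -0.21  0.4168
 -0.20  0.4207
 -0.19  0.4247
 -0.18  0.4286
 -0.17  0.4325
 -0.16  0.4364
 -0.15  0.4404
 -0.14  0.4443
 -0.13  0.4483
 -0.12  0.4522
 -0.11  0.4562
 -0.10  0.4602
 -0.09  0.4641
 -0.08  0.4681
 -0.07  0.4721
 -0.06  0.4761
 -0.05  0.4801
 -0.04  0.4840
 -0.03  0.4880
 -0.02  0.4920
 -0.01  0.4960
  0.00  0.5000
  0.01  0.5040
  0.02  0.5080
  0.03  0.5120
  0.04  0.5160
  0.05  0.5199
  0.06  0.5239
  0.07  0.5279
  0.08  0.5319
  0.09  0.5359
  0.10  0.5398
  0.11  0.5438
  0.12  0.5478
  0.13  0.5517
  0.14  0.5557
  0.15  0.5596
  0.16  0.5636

$50.78

σ√T = 0.38·√0.6667 = 0.3103
d₁ = [ln(435/440) + (0.074 − 0.05 + 0.38²/2)·0.6667] / 0.3103 = [-0.0114 + 0.0641] / 0.3103 = 0.1699 → 0.17
d₂ = d₁ − σ√T = 0.1699 − 0.3103 = -0.1404 → -0.14
exp(−qT) = exp(−0.05·0.6667) = 0.9672;  exp(−rT) = exp(−0.074·0.6667) = 0.9519
N(−d₂) = N(0.14) = 0.5557;  N(−d₁) = N(-0.17) = 0.4325
P = 440·0.9519·0.5557 − 435·0.9672·0.4325 = 232.7472 − 181.9666 = 50.7806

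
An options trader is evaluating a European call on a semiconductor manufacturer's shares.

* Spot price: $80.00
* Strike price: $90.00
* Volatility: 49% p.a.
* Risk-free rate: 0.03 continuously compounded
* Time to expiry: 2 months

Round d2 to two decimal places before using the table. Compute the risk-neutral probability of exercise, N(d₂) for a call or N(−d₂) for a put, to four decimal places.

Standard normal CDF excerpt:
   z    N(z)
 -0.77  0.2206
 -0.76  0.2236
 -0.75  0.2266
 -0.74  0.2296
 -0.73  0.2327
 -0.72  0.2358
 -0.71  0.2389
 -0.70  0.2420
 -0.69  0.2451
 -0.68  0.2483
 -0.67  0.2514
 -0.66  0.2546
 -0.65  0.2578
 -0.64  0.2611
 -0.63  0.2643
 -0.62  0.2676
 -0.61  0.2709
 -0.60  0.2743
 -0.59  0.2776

0.2546

T = 0.1667;  σ√T = 0.2000
d₁ = [ln(80/90) + (0.03 + ½·0.49²)·0.1667] / (σ√T) = (-0.1178 + 0.0250) / 0.2000 = -0.4638 which rounds to -0.46
d₂ = -0.4638 − 0.2000 = -0.6638 which rounds to -0.66
Pr(exercise) under Q = N(d₂) = 0.2546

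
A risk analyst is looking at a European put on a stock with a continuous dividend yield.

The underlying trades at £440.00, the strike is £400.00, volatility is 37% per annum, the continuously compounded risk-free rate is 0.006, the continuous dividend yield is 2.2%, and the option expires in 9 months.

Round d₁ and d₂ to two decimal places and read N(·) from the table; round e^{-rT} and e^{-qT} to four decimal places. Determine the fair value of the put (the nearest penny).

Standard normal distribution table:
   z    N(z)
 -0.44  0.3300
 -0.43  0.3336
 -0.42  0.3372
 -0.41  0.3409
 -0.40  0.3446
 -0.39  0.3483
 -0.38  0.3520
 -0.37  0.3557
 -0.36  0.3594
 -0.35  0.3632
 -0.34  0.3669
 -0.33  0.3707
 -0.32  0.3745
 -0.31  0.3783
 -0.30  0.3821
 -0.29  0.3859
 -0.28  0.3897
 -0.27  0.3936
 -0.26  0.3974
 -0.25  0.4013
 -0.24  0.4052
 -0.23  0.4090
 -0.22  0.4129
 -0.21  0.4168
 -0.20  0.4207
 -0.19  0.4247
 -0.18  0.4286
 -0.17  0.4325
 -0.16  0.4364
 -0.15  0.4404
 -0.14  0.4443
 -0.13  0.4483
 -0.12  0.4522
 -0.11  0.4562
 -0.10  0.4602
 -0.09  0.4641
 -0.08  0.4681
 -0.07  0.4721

£37.32

σ√T = 0.37 × 0.8660 = 0.3204
d₁ = [ln(440/400) + (0.006 − 0.022 + 0.37²/2)·0.75] / 0.3204 = [0.0953 + 0.0393] / 0.3204 = 0.4202 which rounds to 0.42
d₂ = d₁ − σ√T = 0.4202 − 0.3204 = 0.0998 which rounds to 0.10
exp(−qT) = exp(−0.022·0.75) = 0.9836;  exp(−rT) = exp(−0.006·0.75) = 0.9955
N(−d₂) = N(-0.10) = 0.4602;  N(−d₁) = N(-0.42) = 0.3372
P = 400·0.9955·0.4602 − 440·0.9836·0.3372 = 183.2516 − 145.9348 = 37.3169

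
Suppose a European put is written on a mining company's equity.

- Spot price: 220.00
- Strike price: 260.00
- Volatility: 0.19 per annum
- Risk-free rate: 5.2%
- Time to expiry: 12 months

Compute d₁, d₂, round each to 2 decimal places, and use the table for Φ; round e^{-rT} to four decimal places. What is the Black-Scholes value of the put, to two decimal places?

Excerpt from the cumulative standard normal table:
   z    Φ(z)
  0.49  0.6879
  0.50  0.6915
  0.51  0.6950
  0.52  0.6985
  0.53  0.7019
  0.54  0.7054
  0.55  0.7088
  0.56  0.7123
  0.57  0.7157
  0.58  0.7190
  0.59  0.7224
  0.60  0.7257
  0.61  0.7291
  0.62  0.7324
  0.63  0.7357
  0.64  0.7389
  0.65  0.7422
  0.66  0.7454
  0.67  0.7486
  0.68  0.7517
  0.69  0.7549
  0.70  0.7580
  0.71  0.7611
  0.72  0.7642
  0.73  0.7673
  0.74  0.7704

σ√T = 0.19 × 1.0000 = 0.1900
d₁ = [ln(220/260) + (0.052 + 0.19²/2)·1] / 0.1900 = [-0.1671 + 0.0701] / 0.1900 = -0.5105 ≈ -0.51
d₂ = d₁ − σ√T = -0.5105 − 0.1900 = -0.7005 ≈ -0.70
exp(−rT) = exp(−0.052·1) = 0.9493
P = 260·0.9493·N(0.70) − 220·N(0.51) = 260·0.9493·0.7580 − 220·0.6950 = 187.0880 − 152.9000 = 34.1880

34.19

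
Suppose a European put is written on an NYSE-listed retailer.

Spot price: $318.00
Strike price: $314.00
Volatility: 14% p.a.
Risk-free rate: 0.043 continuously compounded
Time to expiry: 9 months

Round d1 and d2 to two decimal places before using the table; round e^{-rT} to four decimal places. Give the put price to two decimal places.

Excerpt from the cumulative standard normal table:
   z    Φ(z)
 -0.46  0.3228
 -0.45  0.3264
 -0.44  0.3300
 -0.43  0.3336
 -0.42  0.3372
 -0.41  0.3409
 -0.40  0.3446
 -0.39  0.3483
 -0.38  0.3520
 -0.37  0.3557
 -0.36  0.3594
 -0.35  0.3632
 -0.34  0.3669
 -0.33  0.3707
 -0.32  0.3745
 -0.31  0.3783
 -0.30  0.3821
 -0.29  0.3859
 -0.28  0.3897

σ√T = 0.14 × 0.8660 = 0.1212
d₁ = [ln(318/314) + (0.043 + 0.14²/2)·0.75] / 0.1212 = [0.0127 + 0.0396] / 0.1212 = 0.4310 which rounds to 0.43
d₂ = d₁ − σ√T = 0.4310 − 0.1212 = 0.3098 which rounds to 0.31
exp(−rT) = exp(−0.043·0.75) = 0.9683
N(−d₂) = N(-0.31) = 0.3783;  N(−d₁) = N(-0.43) = 0.3336
P = 314·0.9683·0.3783 − 318·0.3336 = 115.0207 − 106.0848 = 8.9359

$8.94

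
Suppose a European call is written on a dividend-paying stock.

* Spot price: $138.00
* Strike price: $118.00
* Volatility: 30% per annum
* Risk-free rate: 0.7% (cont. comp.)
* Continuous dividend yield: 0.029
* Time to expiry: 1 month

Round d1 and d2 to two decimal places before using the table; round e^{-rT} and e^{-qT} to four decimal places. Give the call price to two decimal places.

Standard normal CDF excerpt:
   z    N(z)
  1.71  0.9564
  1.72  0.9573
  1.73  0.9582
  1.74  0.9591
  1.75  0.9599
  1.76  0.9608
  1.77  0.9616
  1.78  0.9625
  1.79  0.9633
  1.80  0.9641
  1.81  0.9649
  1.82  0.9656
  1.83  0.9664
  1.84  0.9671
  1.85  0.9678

σ√T = 0.3·√0.08333 = 0.0866
d₁ = [ln(138/118) + (0.007 − 0.029 + 0.3²/2)·0.08333] / 0.0866 = [0.1566 + 0.0019] / 0.0866 = 1.8300 which rounds to 1.83
d₂ = d₁ − σ√T = 1.8300 − 0.0866 = 1.7434 which rounds to 1.74
exp(−qT) = exp(−0.029·0.08333) = 0.9976;  exp(−rT) = exp(−0.007·0.08333) = 0.9994
N(d₁) = N(1.83) = 0.9664;  N(d₂) = N(1.74) = 0.9591
C = 138·0.9976·0.9664 − 118·0.9994·0.9591 = 133.0431 − 113.1059 = 19.9372

$19.94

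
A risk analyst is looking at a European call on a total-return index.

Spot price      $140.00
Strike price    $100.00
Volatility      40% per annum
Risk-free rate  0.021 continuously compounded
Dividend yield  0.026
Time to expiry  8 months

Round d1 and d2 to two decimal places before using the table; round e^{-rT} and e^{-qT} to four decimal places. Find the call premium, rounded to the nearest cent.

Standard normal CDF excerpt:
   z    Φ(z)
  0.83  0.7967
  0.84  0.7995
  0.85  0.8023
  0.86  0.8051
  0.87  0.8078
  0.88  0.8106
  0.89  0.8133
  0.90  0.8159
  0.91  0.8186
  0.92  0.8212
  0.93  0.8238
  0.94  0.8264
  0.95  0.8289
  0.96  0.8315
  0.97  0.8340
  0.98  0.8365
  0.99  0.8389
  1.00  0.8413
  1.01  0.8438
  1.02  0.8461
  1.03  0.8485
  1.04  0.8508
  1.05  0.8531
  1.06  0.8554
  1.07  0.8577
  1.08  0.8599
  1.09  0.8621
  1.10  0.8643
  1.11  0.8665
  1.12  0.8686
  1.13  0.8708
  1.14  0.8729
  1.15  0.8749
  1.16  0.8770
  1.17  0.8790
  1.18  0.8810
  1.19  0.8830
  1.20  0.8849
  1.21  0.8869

$41.83

σ√T = 0.4·√0.6667 = 0.3266
d₁ = [ln(140/100) + (0.021 − 0.026 + ½·0.4²)·0.6667] / (σ√T) = (0.3365 + 0.0500) / 0.3266 = 1.1833 → 1.18
d₂ = 1.1833 − 0.3266 = 0.8567 → 0.86
e^(−qT) = e^(−0.026·0.6667) = 0.9828;  e^(−rT) = e^(−0.021·0.6667) = 0.9861
C = 140·0.9828·N(1.18) − 100·0.9861·N(0.86) = 140·0.9828·0.8810 − 100·0.9861·0.8051 = 121.2186 − 79.3909 = 41.8276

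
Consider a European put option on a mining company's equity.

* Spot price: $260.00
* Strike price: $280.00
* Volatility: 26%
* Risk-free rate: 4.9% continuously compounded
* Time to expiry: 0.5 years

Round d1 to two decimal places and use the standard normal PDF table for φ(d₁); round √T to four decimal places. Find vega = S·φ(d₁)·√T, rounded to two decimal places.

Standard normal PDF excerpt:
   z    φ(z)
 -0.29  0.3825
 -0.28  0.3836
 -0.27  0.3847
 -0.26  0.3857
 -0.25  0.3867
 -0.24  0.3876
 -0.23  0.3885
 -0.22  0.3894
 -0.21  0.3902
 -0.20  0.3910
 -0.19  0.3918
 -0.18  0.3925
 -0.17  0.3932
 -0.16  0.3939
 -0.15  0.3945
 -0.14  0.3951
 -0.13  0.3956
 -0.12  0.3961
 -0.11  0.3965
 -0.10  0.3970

T = 0.5;  σ√T = 0.1838
d₁ = [ln(260/280) + (0.049 + 0.26²/2)·0.5] / 0.1838 = [-0.0741 + 0.0414] / 0.1838 = -0.1779 ≈ -0.18
√T = √0.5 = 0.7071
φ(d₁) = φ(-0.18) = 0.3925
vega = S·φ(d₁)·√T = 260·0.3925·0.7071 = 72.1596

72.16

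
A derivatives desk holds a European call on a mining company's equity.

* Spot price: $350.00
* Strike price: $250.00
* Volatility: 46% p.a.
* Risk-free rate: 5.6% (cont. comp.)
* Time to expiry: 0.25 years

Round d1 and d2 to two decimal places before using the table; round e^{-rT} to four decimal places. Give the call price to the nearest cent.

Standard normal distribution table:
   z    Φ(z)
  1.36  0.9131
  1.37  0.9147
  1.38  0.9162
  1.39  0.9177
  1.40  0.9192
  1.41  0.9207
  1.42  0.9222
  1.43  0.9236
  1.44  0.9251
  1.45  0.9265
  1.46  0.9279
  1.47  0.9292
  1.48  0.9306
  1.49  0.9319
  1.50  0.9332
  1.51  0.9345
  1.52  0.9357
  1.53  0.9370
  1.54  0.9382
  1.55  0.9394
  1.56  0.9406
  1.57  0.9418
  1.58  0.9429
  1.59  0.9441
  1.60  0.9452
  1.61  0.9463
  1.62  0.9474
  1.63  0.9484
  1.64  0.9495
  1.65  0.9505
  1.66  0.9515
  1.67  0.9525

$105.35

σ√T = 0.46·√0.25 = 0.2300
d₁ = [ln(350/250) + (0.056 + 0.46²/2)·0.25] / 0.2300 = [0.3365 + 0.0404] / 0.2300 = 1.6388 ≈ 1.64
d₂ = d₁ − σ√T = 1.6388 − 0.2300 = 1.4088 ≈ 1.41
exp(−rT) = exp(−0.056·0.25) = 0.9861
N(d₁) = N(1.64) = 0.9495;  N(d₂) = N(1.41) = 0.9207
C = 350·0.9495 − 250·0.9861·0.9207 = 332.3250 − 226.9756 = 105.3494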